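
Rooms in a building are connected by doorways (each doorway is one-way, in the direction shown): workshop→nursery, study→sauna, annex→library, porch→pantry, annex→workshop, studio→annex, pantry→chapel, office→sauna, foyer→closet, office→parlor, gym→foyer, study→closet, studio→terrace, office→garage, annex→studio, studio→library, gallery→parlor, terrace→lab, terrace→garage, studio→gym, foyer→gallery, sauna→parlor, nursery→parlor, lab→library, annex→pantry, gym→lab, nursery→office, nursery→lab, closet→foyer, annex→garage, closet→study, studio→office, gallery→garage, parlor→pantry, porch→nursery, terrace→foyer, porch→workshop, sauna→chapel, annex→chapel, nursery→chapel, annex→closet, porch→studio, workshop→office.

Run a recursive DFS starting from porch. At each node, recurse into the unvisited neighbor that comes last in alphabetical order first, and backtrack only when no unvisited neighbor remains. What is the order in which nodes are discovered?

Visit porch
porch → workshop
workshop → office
office → sauna
sauna → parlor
parlor → pantry
pantry → chapel
office → garage
workshop → nursery
nursery → lab
lab → library
porch → studio
studio → terrace
terrace → foyer
foyer → gallery
foyer → closet
closet → study
studio → gym
studio → annex

porch, workshop, office, sauna, parlor, pantry, chapel, garage, nursery, lab, library, studio, terrace, foyer, gallery, closet, study, gym, annex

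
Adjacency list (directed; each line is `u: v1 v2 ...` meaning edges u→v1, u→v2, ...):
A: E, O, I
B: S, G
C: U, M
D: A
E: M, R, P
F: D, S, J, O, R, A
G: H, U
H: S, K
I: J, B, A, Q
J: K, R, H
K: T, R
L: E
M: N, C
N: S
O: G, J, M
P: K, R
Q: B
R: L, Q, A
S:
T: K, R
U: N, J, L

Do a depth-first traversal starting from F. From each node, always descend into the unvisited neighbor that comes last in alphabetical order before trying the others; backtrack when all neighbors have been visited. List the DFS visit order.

Visit F
F → S
F → R
R → Q
Q → B
B → G
G → U
U → N
U → L
L → E
E → P
P → K
K → T
E → M
M → C
U → J
J → H
R → A
A → O
A → I
F → D

F -> S -> R -> Q -> B -> G -> U -> N -> L -> E -> P -> K -> T -> M -> C -> J -> H -> A -> O -> I -> D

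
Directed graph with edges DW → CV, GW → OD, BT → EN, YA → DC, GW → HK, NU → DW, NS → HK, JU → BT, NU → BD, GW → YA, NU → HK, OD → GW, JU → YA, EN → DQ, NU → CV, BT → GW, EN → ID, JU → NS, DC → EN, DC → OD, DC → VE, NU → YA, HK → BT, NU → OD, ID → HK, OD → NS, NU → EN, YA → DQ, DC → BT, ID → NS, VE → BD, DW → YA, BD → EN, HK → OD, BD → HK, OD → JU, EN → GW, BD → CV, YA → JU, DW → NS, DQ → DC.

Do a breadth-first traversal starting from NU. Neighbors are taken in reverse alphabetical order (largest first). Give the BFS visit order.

Visit NU; enqueue YA, OD, HK, EN, DW, CV, BD → queue [YA, OD, HK, EN, DW, CV, BD]
Visit YA; enqueue JU, DQ, DC → queue [OD, HK, EN, DW, CV, BD, JU, DQ, DC]
Visit OD; enqueue NS, GW → queue [HK, EN, DW, CV, BD, JU, DQ, DC, NS, GW]
Visit HK; enqueue BT → queue [EN, DW, CV, BD, JU, DQ, DC, NS, GW, BT]
Visit EN; enqueue ID → queue [DW, CV, BD, JU, DQ, DC, NS, GW, BT, ID]
Visit DW → queue [CV, BD, JU, DQ, DC, NS, GW, BT, ID]
Visit CV → queue [BD, JU, DQ, DC, NS, GW, BT, ID]
Visit BD → queue [JU, DQ, DC, NS, GW, BT, ID]
Visit JU → queue [DQ, DC, NS, GW, BT, ID]
Visit DQ → queue [DC, NS, GW, BT, ID]
Visit DC; enqueue VE → queue [NS, GW, BT, ID, VE]
Visit NS → queue [GW, BT, ID, VE]
Visit GW → queue [BT, ID, VE]
Visit BT → queue [ID, VE]
Visit ID → queue [VE]
Visit VE → queue []

NU, YA, OD, HK, EN, DW, CV, BD, JU, DQ, DC, NS, GW, BT, ID, VE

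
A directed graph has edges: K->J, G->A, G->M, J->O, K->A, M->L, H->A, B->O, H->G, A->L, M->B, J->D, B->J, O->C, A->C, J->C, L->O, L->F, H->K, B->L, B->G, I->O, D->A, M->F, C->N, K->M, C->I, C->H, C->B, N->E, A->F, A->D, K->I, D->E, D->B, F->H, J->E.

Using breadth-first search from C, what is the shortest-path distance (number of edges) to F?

Level 0: C
Level 1: B, H, I, N
Level 2: A, E, G, J, K, L, O
Level 3: D, F, M
F first appears at level 3.

3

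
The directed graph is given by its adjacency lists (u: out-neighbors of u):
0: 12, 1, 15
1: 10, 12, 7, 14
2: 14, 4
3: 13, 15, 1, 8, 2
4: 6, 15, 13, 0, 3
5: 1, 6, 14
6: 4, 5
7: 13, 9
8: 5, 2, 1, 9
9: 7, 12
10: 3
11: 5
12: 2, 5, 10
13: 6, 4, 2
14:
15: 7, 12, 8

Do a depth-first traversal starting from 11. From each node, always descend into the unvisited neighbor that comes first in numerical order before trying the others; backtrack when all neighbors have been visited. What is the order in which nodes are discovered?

Visit 11
11 → 5
5 → 1
1 → 7
7 → 9
9 → 12
12 → 2
2 → 4
4 → 0
0 → 15
15 → 8
4 → 3
3 → 13
13 → 6
2 → 14
12 → 10

11, 5, 1, 7, 9, 12, 2, 4, 0, 15, 8, 3, 13, 6, 14, 10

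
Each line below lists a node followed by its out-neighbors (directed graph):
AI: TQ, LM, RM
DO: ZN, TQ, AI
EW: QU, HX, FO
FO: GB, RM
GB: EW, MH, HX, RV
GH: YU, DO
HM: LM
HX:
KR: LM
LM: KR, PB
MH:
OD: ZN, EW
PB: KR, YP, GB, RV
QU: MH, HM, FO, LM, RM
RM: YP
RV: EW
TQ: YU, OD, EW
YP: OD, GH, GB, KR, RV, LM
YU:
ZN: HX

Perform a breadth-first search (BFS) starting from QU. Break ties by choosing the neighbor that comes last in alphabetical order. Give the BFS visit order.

QU, RM, MH, LM, HM, FO, YP, PB, KR, GB, RV, OD, GH, HX, EW, ZN, YU, DO, TQ, AI

Visit QU; enqueue RM, MH, LM, HM, FO → queue [RM, MH, LM, HM, FO]
Visit RM; enqueue YP → queue [MH, LM, HM, FO, YP]
Visit MH → queue [LM, HM, FO, YP]
Visit LM; enqueue PB, KR → queue [HM, FO, YP, PB, KR]
Visit HM → queue [FO, YP, PB, KR]
Visit FO; enqueue GB → queue [YP, PB, KR, GB]
Visit YP; enqueue RV, OD, GH → queue [PB, KR, GB, RV, OD, GH]
Visit PB → queue [KR, GB, RV, OD, GH]
Visit KR → queue [GB, RV, OD, GH]
Visit GB; enqueue HX, EW → queue [RV, OD, GH, HX, EW]
Visit RV → queue [OD, GH, HX, EW]
Visit OD; enqueue ZN → queue [GH, HX, EW, ZN]
Visit GH; enqueue YU, DO → queue [HX, EW, ZN, YU, DO]
Visit HX → queue [EW, ZN, YU, DO]
Visit EW → queue [ZN, YU, DO]
Visit ZN → queue [YU, DO]
Visit YU → queue [DO]
Visit DO; enqueue TQ, AI → queue [TQ, AI]
Visit TQ → queue [AI]
Visit AI → queue []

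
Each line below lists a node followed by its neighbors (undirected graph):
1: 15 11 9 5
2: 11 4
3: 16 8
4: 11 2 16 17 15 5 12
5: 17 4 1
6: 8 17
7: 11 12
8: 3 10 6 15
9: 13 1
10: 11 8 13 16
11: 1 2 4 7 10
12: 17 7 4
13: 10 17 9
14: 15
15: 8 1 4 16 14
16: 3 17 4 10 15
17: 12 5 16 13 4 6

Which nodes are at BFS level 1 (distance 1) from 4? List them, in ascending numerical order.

2, 5, 11, 12, 15, 16, 17

Level 0: 4
Level 1: 2, 5, 11, 12, 15, 16, 17
Level 2: 1, 3, 6, 7, 8, 10, 13, 14
Level 3: 9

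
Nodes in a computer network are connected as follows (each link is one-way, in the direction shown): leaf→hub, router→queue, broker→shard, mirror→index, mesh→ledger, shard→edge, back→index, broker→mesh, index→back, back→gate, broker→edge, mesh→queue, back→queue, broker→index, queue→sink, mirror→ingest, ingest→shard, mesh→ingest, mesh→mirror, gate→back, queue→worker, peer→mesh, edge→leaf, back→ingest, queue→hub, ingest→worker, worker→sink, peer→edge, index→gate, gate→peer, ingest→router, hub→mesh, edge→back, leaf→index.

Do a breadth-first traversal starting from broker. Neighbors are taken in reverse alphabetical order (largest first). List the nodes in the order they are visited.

Visit broker; enqueue shard, mesh, index, edge → queue [shard, mesh, index, edge]
Visit shard → queue [mesh, index, edge]
Visit mesh; enqueue queue, mirror, ledger, ingest → queue [index, edge, queue, mirror, ledger, ingest]
Visit index; enqueue gate, back → queue [edge, queue, mirror, ledger, ingest, gate, back]
Visit edge; enqueue leaf → queue [queue, mirror, ledger, ingest, gate, back, leaf]
Visit queue; enqueue worker, sink, hub → queue [mirror, ledger, ingest, gate, back, leaf, worker, sink, hub]
Visit mirror → queue [ledger, ingest, gate, back, leaf, worker, sink, hub]
Visit ledger → queue [ingest, gate, back, leaf, worker, sink, hub]
Visit ingest; enqueue router → queue [gate, back, leaf, worker, sink, hub, router]
Visit gate; enqueue peer → queue [back, leaf, worker, sink, hub, router, peer]
Visit back → queue [leaf, worker, sink, hub, router, peer]
Visit leaf → queue [worker, sink, hub, router, peer]
Visit worker → queue [sink, hub, router, peer]
Visit sink → queue [hub, router, peer]
Visit hub → queue [router, peer]
Visit router → queue [peer]
Visit peer → queue []

broker → shard → mesh → index → edge → queue → mirror → ledger → ingest → gate → back → leaf → worker → sink → hub → router → peer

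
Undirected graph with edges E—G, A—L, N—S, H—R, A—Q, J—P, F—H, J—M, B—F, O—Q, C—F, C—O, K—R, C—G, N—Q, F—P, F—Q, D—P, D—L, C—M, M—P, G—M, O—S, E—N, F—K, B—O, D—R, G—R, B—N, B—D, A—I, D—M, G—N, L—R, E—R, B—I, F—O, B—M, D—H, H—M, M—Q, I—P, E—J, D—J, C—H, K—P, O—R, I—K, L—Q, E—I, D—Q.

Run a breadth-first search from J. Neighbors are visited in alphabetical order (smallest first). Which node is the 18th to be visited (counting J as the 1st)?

A

Visit J; enqueue D, E, M, P → queue [D, E, M, P]
Visit D; enqueue B, H, L, Q, R → queue [E, M, P, B, H, L, Q, R]
Visit E; enqueue G, I, N → queue [M, P, B, H, L, Q, R, G, I, N]
Visit M; enqueue C → queue [P, B, H, L, Q, R, G, I, N, C]
Visit P; enqueue F, K → queue [B, H, L, Q, R, G, I, N, C, F, K]
Visit B; enqueue O → queue [H, L, Q, R, G, I, N, C, F, K, O]
Visit H → queue [L, Q, R, G, I, N, C, F, K, O]
Visit L; enqueue A → queue [Q, R, G, I, N, C, F, K, O, A]
Visit Q → queue [R, G, I, N, C, F, K, O, A]
Visit R → queue [G, I, N, C, F, K, O, A]
Visit G → queue [I, N, C, F, K, O, A]
Visit I → queue [N, C, F, K, O, A]
Visit N; enqueue S → queue [C, F, K, O, A, S]
Visit C → queue [F, K, O, A, S]
Visit F → queue [K, O, A, S]
Visit K → queue [O, A, S]
Visit O → queue [A, S]
Visit A → queue [S]
Visit S → queue []

Visit order: J, D, E, M, P, B, H, L, Q, R, G, I, N, C, F, K, O, A, S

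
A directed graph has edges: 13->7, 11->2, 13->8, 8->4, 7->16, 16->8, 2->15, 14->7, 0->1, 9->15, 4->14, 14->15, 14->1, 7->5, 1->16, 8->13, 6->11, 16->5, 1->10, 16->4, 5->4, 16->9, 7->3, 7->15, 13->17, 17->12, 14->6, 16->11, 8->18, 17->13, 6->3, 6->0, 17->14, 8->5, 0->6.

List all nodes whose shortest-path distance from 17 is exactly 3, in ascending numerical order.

0, 3, 4, 5, 10, 11, 16, 18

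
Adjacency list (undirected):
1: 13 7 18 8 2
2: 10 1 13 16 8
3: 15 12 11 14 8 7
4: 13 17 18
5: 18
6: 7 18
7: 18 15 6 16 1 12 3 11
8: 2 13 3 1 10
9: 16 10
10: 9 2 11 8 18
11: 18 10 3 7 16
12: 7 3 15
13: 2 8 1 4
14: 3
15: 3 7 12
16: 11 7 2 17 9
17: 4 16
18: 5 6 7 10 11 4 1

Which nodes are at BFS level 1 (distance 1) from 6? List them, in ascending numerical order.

7, 18

Level 0: 6
Level 1: 7, 18
Level 2: 1, 3, 4, 5, 10, 11, 12, 15, 16
Level 3: 2, 8, 9, 13, 14, 17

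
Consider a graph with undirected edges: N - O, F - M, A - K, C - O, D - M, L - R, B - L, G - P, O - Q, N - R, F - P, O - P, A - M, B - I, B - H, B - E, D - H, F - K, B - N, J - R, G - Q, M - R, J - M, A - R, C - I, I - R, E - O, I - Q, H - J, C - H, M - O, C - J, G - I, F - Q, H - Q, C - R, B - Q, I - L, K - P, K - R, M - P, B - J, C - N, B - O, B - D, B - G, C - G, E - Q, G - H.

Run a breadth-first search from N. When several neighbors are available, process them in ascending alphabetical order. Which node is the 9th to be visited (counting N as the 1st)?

H

Visit N; enqueue B, C, O, R → queue [B, C, O, R]
Visit B; enqueue D, E, G, H, I, J, L, Q → queue [C, O, R, D, E, G, H, I, J, L, Q]
Visit C → queue [O, R, D, E, G, H, I, J, L, Q]
Visit O; enqueue M, P → queue [R, D, E, G, H, I, J, L, Q, M, P]
Visit R; enqueue A, K → queue [D, E, G, H, I, J, L, Q, M, P, A, K]
Visit D → queue [E, G, H, I, J, L, Q, M, P, A, K]
Visit E → queue [G, H, I, J, L, Q, M, P, A, K]
Visit G → queue [H, I, J, L, Q, M, P, A, K]
Visit H → queue [I, J, L, Q, M, P, A, K]
Visit I → queue [J, L, Q, M, P, A, K]
Visit J → queue [L, Q, M, P, A, K]
Visit L → queue [Q, M, P, A, K]
Visit Q; enqueue F → queue [M, P, A, K, F]
Visit M → queue [P, A, K, F]
Visit P → queue [A, K, F]
Visit A → queue [K, F]
Visit K → queue [F]
Visit F → queue []

Visit order: N, B, C, O, R, D, E, G, H, I, J, L, Q, M, P, A, K, F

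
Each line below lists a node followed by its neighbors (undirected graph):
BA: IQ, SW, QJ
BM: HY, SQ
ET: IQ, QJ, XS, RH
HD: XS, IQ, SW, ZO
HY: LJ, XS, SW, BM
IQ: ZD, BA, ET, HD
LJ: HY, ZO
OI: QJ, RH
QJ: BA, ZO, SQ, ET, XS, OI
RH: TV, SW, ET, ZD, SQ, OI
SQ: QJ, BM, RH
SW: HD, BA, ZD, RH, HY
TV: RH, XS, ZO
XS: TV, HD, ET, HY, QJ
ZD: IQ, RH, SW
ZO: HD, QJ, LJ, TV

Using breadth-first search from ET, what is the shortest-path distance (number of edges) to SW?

Level 0: ET
Level 1: IQ, QJ, RH, XS
Level 2: BA, HD, HY, OI, SQ, SW, TV, ZD, ZO
Level 3: BM, LJ
SW first appears at level 2.

2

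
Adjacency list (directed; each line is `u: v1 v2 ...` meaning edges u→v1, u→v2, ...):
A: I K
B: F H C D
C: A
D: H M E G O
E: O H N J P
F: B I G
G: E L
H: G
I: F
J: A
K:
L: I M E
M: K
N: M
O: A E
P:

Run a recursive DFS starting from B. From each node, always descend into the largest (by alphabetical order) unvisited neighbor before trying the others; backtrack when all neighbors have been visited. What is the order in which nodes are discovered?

B, H, G, L, M, K, I, F, E, P, O, A, N, J, D, C

Visit B
B → H
H → G
G → L
L → M
M → K
L → I
I → F
L → E
E → P
E → O
O → A
E → N
E → J
B → D
B → C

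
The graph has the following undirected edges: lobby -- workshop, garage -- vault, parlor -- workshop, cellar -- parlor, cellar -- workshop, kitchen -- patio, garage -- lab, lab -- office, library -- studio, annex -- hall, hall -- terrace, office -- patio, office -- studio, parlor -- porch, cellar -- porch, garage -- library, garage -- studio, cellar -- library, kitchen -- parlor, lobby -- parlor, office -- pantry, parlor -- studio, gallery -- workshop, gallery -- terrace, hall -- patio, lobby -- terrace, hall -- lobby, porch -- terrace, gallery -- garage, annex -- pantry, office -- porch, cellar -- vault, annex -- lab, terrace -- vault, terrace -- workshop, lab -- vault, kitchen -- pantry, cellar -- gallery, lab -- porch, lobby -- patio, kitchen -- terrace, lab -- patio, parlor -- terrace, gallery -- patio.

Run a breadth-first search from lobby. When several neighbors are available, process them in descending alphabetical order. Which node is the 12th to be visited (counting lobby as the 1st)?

office

Visit lobby; enqueue workshop, terrace, patio, parlor, hall → queue [workshop, terrace, patio, parlor, hall]
Visit workshop; enqueue gallery, cellar → queue [terrace, patio, parlor, hall, gallery, cellar]
Visit terrace; enqueue vault, porch, kitchen → queue [patio, parlor, hall, gallery, cellar, vault, porch, kitchen]
Visit patio; enqueue office, lab → queue [parlor, hall, gallery, cellar, vault, porch, kitchen, office, lab]
Visit parlor; enqueue studio → queue [hall, gallery, cellar, vault, porch, kitchen, office, lab, studio]
Visit hall; enqueue annex → queue [gallery, cellar, vault, porch, kitchen, office, lab, studio, annex]
Visit gallery; enqueue garage → queue [cellar, vault, porch, kitchen, office, lab, studio, annex, garage]
Visit cellar; enqueue library → queue [vault, porch, kitchen, office, lab, studio, annex, garage, library]
Visit vault → queue [porch, kitchen, office, lab, studio, annex, garage, library]
Visit porch → queue [kitchen, office, lab, studio, annex, garage, library]
Visit kitchen; enqueue pantry → queue [office, lab, studio, annex, garage, library, pantry]
Visit office → queue [lab, studio, annex, garage, library, pantry]
Visit lab → queue [studio, annex, garage, library, pantry]
Visit studio → queue [annex, garage, library, pantry]
Visit annex → queue [garage, library, pantry]
Visit garage → queue [library, pantry]
Visit library → queue [pantry]
Visit pantry → queue []

Visit order: lobby, workshop, terrace, patio, parlor, hall, gallery, cellar, vault, porch, kitchen, office, lab, studio, annex, garage, library, pantry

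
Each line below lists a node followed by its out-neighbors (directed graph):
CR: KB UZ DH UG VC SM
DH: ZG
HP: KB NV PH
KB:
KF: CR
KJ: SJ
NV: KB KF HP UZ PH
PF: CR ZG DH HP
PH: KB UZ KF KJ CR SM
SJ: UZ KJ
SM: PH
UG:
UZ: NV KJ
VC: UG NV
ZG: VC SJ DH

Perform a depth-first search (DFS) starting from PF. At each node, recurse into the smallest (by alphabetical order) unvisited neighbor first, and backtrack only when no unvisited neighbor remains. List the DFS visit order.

Visit PF
PF → CR
CR → DH
DH → ZG
ZG → SJ
SJ → KJ
SJ → UZ
UZ → NV
NV → HP
HP → KB
HP → PH
PH → KF
PH → SM
ZG → VC
VC → UG

PF -> CR -> DH -> ZG -> SJ -> KJ -> UZ -> NV -> HP -> KB -> PH -> KF -> SM -> VC -> UG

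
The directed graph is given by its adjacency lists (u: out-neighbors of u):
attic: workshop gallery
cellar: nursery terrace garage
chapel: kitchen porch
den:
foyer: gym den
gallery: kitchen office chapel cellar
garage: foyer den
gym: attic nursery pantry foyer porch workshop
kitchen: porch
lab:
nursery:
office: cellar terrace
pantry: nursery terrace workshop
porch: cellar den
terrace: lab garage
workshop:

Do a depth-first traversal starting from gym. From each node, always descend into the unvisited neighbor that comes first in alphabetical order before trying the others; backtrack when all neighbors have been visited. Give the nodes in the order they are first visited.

gym -> attic -> gallery -> cellar -> garage -> den -> foyer -> nursery -> terrace -> lab -> chapel -> kitchen -> porch -> office -> workshop -> pantry

Visit gym
gym → attic
attic → gallery
gallery → cellar
cellar → garage
garage → den
garage → foyer
cellar → nursery
cellar → terrace
terrace → lab
gallery → chapel
chapel → kitchen
kitchen → porch
gallery → office
attic → workshop
gym → pantry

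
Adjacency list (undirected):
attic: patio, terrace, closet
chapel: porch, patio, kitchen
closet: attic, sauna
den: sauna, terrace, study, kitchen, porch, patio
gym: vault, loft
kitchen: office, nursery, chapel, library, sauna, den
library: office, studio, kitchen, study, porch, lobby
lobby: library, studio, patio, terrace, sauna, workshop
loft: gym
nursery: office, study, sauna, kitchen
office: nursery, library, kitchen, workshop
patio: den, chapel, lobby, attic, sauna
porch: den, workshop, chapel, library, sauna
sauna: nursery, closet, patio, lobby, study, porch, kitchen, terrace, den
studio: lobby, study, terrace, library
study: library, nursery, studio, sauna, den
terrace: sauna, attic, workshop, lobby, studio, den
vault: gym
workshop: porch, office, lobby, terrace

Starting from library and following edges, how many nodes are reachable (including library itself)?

BFS from library visits: library, office, studio, kitchen, study, porch, lobby, nursery, workshop, terrace, chapel, sauna, den, patio, attic, closet
Reachable nodes: 16 of 19 total.

16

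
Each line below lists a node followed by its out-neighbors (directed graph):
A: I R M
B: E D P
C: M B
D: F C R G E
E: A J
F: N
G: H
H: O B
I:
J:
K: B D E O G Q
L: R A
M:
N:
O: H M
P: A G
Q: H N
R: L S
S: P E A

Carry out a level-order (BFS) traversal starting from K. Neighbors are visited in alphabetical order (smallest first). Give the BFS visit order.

K -> B -> D -> E -> G -> O -> Q -> P -> C -> F -> R -> A -> J -> H -> M -> N -> L -> S -> I

Visit K; enqueue B, D, E, G, O, Q → queue [B, D, E, G, O, Q]
Visit B; enqueue P → queue [D, E, G, O, Q, P]
Visit D; enqueue C, F, R → queue [E, G, O, Q, P, C, F, R]
Visit E; enqueue A, J → queue [G, O, Q, P, C, F, R, A, J]
Visit G; enqueue H → queue [O, Q, P, C, F, R, A, J, H]
Visit O; enqueue M → queue [Q, P, C, F, R, A, J, H, M]
Visit Q; enqueue N → queue [P, C, F, R, A, J, H, M, N]
Visit P → queue [C, F, R, A, J, H, M, N]
Visit C → queue [F, R, A, J, H, M, N]
Visit F → queue [R, A, J, H, M, N]
Visit R; enqueue L, S → queue [A, J, H, M, N, L, S]
Visit A; enqueue I → queue [J, H, M, N, L, S, I]
Visit J → queue [H, M, N, L, S, I]
Visit H → queue [M, N, L, S, I]
Visit M → queue [N, L, S, I]
Visit N → queue [L, S, I]
Visit L → queue [S, I]
Visit S → queue [I]
Visit I → queue []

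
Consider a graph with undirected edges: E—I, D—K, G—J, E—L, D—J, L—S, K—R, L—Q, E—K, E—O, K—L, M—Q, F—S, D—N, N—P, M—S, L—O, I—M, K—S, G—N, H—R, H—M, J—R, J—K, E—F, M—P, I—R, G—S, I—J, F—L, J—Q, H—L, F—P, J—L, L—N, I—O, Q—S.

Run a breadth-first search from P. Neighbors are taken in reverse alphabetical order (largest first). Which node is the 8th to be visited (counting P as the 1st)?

S

Visit P; enqueue N, M, F → queue [N, M, F]
Visit N; enqueue L, G, D → queue [M, F, L, G, D]
Visit M; enqueue S, Q, I, H → queue [F, L, G, D, S, Q, I, H]
Visit F; enqueue E → queue [L, G, D, S, Q, I, H, E]
Visit L; enqueue O, K, J → queue [G, D, S, Q, I, H, E, O, K, J]
Visit G → queue [D, S, Q, I, H, E, O, K, J]
Visit D → queue [S, Q, I, H, E, O, K, J]
Visit S → queue [Q, I, H, E, O, K, J]
Visit Q → queue [I, H, E, O, K, J]
Visit I; enqueue R → queue [H, E, O, K, J, R]
Visit H → queue [E, O, K, J, R]
Visit E → queue [O, K, J, R]
Visit O → queue [K, J, R]
Visit K → queue [J, R]
Visit J → queue [R]
Visit R → queue []

Visit order: P, N, M, F, L, G, D, S, Q, I, H, E, O, K, J, R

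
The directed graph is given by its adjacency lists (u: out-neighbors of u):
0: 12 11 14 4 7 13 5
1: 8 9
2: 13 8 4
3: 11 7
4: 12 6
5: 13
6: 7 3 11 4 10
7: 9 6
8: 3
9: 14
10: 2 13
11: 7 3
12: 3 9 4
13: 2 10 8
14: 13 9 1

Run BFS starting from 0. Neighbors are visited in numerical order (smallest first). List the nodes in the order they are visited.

0 → 4 → 5 → 7 → 11 → 12 → 13 → 14 → 6 → 9 → 3 → 2 → 8 → 10 → 1

Visit 0; enqueue 4, 5, 7, 11, 12, 13, 14 → queue [4, 5, 7, 11, 12, 13, 14]
Visit 4; enqueue 6 → queue [5, 7, 11, 12, 13, 14, 6]
Visit 5 → queue [7, 11, 12, 13, 14, 6]
Visit 7; enqueue 9 → queue [11, 12, 13, 14, 6, 9]
Visit 11; enqueue 3 → queue [12, 13, 14, 6, 9, 3]
Visit 12 → queue [13, 14, 6, 9, 3]
Visit 13; enqueue 2, 8, 10 → queue [14, 6, 9, 3, 2, 8, 10]
Visit 14; enqueue 1 → queue [6, 9, 3, 2, 8, 10, 1]
Visit 6 → queue [9, 3, 2, 8, 10, 1]
Visit 9 → queue [3, 2, 8, 10, 1]
Visit 3 → queue [2, 8, 10, 1]
Visit 2 → queue [8, 10, 1]
Visit 8 → queue [10, 1]
Visit 10 → queue [1]
Visit 1 → queue []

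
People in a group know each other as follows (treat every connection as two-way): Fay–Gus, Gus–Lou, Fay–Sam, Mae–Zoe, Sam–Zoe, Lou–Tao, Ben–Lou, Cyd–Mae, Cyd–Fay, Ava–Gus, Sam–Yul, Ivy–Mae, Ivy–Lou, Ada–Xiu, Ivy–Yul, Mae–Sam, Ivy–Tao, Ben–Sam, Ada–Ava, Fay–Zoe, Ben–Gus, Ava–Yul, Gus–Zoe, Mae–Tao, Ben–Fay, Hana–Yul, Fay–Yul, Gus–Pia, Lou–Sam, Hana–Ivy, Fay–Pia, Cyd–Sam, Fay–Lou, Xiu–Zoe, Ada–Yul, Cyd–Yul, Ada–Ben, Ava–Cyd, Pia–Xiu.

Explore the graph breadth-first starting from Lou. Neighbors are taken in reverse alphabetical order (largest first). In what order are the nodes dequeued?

Lou Tao Sam Ivy Gus Fay Ben Mae Zoe Yul Cyd Hana Pia Ava Ada Xiu

Visit Lou; enqueue Tao, Sam, Ivy, Gus, Fay, Ben → queue [Tao, Sam, Ivy, Gus, Fay, Ben]
Visit Tao; enqueue Mae → queue [Sam, Ivy, Gus, Fay, Ben, Mae]
Visit Sam; enqueue Zoe, Yul, Cyd → queue [Ivy, Gus, Fay, Ben, Mae, Zoe, Yul, Cyd]
Visit Ivy; enqueue Hana → queue [Gus, Fay, Ben, Mae, Zoe, Yul, Cyd, Hana]
Visit Gus; enqueue Pia, Ava → queue [Fay, Ben, Mae, Zoe, Yul, Cyd, Hana, Pia, Ava]
Visit Fay → queue [Ben, Mae, Zoe, Yul, Cyd, Hana, Pia, Ava]
Visit Ben; enqueue Ada → queue [Mae, Zoe, Yul, Cyd, Hana, Pia, Ava, Ada]
Visit Mae → queue [Zoe, Yul, Cyd, Hana, Pia, Ava, Ada]
Visit Zoe; enqueue Xiu → queue [Yul, Cyd, Hana, Pia, Ava, Ada, Xiu]
Visit Yul → queue [Cyd, Hana, Pia, Ava, Ada, Xiu]
Visit Cyd → queue [Hana, Pia, Ava, Ada, Xiu]
Visit Hana → queue [Pia, Ava, Ada, Xiu]
Visit Pia → queue [Ava, Ada, Xiu]
Visit Ava → queue [Ada, Xiu]
Visit Ada → queue [Xiu]
Visit Xiu → queue []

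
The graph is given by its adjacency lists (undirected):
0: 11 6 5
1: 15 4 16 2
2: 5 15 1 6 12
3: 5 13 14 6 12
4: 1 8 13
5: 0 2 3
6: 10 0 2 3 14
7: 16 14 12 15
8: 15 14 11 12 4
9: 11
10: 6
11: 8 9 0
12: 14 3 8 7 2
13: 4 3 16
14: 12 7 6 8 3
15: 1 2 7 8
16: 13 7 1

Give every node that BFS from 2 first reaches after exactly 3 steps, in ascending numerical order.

11, 13

Level 0: 2
Level 1: 1, 5, 6, 12, 15
Level 2: 0, 3, 4, 7, 8, 10, 14, 16
Level 3: 11, 13
Level 4: 9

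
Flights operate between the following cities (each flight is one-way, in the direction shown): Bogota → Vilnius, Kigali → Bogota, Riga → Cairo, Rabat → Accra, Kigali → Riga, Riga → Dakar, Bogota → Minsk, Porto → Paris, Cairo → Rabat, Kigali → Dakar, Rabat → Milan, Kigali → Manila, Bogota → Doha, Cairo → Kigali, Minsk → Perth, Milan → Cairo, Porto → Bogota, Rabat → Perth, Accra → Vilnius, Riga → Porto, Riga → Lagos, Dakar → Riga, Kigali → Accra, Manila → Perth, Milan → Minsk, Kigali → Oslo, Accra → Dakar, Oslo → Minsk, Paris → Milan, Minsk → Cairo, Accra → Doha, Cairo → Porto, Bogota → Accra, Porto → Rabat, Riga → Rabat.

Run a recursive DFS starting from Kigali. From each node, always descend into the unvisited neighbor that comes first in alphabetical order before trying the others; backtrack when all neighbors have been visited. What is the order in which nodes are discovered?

Kigali, Accra, Dakar, Riga, Cairo, Porto, Bogota, Doha, Minsk, Perth, Vilnius, Paris, Milan, Rabat, Lagos, Manila, Oslo

Visit Kigali
Kigali → Accra
Accra → Dakar
Dakar → Riga
Riga → Cairo
Cairo → Porto
Porto → Bogota
Bogota → Doha
Bogota → Minsk
Minsk → Perth
Bogota → Vilnius
Porto → Paris
Paris → Milan
Porto → Rabat
Riga → Lagos
Kigali → Manila
Kigali → Oslo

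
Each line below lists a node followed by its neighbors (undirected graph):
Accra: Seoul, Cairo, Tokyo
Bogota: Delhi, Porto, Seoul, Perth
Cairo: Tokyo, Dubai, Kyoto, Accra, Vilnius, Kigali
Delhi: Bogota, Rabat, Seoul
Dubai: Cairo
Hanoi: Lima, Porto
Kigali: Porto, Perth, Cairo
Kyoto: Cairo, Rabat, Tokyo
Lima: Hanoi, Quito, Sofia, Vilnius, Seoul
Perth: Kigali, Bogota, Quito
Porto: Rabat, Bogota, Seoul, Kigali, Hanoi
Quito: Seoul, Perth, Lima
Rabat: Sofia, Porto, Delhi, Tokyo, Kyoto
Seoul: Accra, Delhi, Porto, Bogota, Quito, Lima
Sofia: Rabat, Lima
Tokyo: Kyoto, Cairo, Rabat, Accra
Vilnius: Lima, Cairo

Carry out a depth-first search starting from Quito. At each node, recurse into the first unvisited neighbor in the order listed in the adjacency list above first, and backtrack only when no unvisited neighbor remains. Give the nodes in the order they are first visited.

Quito → Seoul → Accra → Cairo → Tokyo → Kyoto → Rabat → Sofia → Lima → Hanoi → Porto → Bogota → Delhi → Perth → Kigali → Vilnius → Dubai

Visit Quito
Quito → Seoul
Seoul → Accra
Accra → Cairo
Cairo → Tokyo
Tokyo → Kyoto
Kyoto → Rabat
Rabat → Sofia
Sofia → Lima
Lima → Hanoi
Hanoi → Porto
Porto → Bogota
Bogota → Delhi
Bogota → Perth
Perth → Kigali
Lima → Vilnius
Cairo → Dubai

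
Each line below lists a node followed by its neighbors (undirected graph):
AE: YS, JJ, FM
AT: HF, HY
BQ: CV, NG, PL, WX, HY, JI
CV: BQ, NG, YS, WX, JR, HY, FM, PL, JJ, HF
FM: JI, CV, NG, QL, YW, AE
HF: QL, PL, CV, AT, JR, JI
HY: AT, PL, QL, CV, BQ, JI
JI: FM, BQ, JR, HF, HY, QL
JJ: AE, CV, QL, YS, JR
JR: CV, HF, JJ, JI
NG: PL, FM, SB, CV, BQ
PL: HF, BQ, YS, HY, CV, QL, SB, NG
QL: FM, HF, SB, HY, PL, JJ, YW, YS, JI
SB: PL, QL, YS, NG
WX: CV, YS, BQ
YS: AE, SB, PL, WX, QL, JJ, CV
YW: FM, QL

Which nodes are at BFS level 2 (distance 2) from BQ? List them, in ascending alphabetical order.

AT, FM, HF, JJ, JR, QL, SB, YS

Level 0: BQ
Level 1: CV, HY, JI, NG, PL, WX
Level 2: AT, FM, HF, JJ, JR, QL, SB, YS
Level 3: AE, YW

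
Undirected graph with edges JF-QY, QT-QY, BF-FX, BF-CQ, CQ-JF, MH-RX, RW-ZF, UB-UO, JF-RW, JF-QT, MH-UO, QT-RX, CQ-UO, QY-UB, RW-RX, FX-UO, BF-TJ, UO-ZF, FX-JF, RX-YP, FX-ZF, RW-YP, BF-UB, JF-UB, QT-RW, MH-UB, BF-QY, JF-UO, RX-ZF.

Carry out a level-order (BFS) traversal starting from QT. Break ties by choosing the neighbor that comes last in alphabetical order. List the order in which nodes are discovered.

QT → RX → RW → QY → JF → ZF → YP → MH → UB → BF → UO → FX → CQ → TJ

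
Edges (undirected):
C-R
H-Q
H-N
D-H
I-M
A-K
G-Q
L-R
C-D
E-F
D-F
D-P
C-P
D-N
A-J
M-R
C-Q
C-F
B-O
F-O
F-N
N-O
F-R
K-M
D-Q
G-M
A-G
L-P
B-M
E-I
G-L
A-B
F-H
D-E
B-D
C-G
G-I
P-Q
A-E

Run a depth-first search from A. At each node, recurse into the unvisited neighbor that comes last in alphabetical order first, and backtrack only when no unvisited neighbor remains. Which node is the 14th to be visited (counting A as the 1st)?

Visit A
A → K
K → M
M → R
R → L
L → P
P → Q
Q → H
H → N
N → O
O → F
F → E
E → I
I → G
G → C
C → D
D → B
A → J

Visit order: A, K, M, R, L, P, Q, H, N, O, F, E, I, G, C, D, B, J

G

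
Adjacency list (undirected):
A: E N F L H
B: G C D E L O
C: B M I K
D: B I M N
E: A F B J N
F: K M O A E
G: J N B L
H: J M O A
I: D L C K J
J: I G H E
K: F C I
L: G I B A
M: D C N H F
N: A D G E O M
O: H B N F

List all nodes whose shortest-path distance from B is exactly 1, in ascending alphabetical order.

Level 0: B
Level 1: C, D, E, G, L, O
Level 2: A, F, H, I, J, K, M, N

C, D, E, G, L, O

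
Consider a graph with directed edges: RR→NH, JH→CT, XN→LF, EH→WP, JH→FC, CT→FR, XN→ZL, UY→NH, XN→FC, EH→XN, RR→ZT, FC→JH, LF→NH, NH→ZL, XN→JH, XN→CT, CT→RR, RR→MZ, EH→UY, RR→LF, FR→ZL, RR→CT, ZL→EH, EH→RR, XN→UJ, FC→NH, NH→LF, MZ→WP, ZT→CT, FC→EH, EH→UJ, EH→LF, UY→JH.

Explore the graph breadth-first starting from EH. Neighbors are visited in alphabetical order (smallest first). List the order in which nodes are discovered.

EH -> LF -> RR -> UJ -> UY -> WP -> XN -> NH -> CT -> MZ -> ZT -> JH -> FC -> ZL -> FR

Visit EH; enqueue LF, RR, UJ, UY, WP, XN → queue [LF, RR, UJ, UY, WP, XN]
Visit LF; enqueue NH → queue [RR, UJ, UY, WP, XN, NH]
Visit RR; enqueue CT, MZ, ZT → queue [UJ, UY, WP, XN, NH, CT, MZ, ZT]
Visit UJ → queue [UY, WP, XN, NH, CT, MZ, ZT]
Visit UY; enqueue JH → queue [WP, XN, NH, CT, MZ, ZT, JH]
Visit WP → queue [XN, NH, CT, MZ, ZT, JH]
Visit XN; enqueue FC, ZL → queue [NH, CT, MZ, ZT, JH, FC, ZL]
Visit NH → queue [CT, MZ, ZT, JH, FC, ZL]
Visit CT; enqueue FR → queue [MZ, ZT, JH, FC, ZL, FR]
Visit MZ → queue [ZT, JH, FC, ZL, FR]
Visit ZT → queue [JH, FC, ZL, FR]
Visit JH → queue [FC, ZL, FR]
Visit FC → queue [ZL, FR]
Visit ZL → queue [FR]
Visit FR → queue []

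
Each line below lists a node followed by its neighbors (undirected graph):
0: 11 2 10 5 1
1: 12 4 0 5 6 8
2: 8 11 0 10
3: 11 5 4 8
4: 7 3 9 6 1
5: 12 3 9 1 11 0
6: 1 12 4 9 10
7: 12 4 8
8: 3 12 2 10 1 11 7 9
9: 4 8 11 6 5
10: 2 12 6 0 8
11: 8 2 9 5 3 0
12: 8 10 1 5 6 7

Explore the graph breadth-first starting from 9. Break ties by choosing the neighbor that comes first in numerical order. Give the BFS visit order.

Visit 9; enqueue 4, 5, 6, 8, 11 → queue [4, 5, 6, 8, 11]
Visit 4; enqueue 1, 3, 7 → queue [5, 6, 8, 11, 1, 3, 7]
Visit 5; enqueue 0, 12 → queue [6, 8, 11, 1, 3, 7, 0, 12]
Visit 6; enqueue 10 → queue [8, 11, 1, 3, 7, 0, 12, 10]
Visit 8; enqueue 2 → queue [11, 1, 3, 7, 0, 12, 10, 2]
Visit 11 → queue [1, 3, 7, 0, 12, 10, 2]
Visit 1 → queue [3, 7, 0, 12, 10, 2]
Visit 3 → queue [7, 0, 12, 10, 2]
Visit 7 → queue [0, 12, 10, 2]
Visit 0 → queue [12, 10, 2]
Visit 12 → queue [10, 2]
Visit 10 → queue [2]
Visit 2 → queue []

9 → 4 → 5 → 6 → 8 → 11 → 1 → 3 → 7 → 0 → 12 → 10 → 2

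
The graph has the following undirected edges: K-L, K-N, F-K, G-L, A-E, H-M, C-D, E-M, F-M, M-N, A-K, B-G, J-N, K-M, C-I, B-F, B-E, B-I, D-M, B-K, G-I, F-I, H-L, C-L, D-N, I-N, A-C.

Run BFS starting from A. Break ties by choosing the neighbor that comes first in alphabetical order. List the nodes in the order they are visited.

Visit A; enqueue C, E, K → queue [C, E, K]
Visit C; enqueue D, I, L → queue [E, K, D, I, L]
Visit E; enqueue B, M → queue [K, D, I, L, B, M]
Visit K; enqueue F, N → queue [D, I, L, B, M, F, N]
Visit D → queue [I, L, B, M, F, N]
Visit I; enqueue G → queue [L, B, M, F, N, G]
Visit L; enqueue H → queue [B, M, F, N, G, H]
Visit B → queue [M, F, N, G, H]
Visit M → queue [F, N, G, H]
Visit F → queue [N, G, H]
Visit N; enqueue J → queue [G, H, J]
Visit G → queue [H, J]
Visit H → queue [J]
Visit J → queue []

A, C, E, K, D, I, L, B, M, F, N, G, H, J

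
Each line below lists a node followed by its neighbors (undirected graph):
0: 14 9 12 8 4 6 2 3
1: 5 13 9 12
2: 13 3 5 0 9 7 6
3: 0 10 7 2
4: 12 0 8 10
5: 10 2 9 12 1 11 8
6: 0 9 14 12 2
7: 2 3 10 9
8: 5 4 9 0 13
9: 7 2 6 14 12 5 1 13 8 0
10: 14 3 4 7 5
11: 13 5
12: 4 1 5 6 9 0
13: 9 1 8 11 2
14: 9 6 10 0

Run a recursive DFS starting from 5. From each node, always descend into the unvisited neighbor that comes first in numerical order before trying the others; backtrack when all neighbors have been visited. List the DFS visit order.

Visit 5
5 → 1
1 → 9
9 → 0
0 → 2
2 → 3
3 → 7
7 → 10
10 → 4
4 → 8
8 → 13
13 → 11
4 → 12
12 → 6
6 → 14

5 1 9 0 2 3 7 10 4 8 13 11 12 6 14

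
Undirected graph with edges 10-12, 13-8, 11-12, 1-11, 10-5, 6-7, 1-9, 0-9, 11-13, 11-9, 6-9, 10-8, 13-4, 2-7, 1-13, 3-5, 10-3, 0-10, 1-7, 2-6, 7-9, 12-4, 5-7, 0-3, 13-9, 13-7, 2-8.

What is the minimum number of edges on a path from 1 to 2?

Level 0: 1
Level 1: 7, 9, 11, 13
Level 2: 0, 2, 4, 5, 6, 8, 12
Level 3: 3, 10
2 first appears at level 2.

2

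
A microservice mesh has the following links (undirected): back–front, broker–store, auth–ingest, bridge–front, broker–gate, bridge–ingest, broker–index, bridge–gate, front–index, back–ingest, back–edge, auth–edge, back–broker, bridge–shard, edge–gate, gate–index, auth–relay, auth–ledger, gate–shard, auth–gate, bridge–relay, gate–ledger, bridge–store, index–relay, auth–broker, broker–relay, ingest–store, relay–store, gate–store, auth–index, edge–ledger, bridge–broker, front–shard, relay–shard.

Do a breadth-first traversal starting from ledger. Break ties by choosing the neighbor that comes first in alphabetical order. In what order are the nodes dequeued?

Visit ledger; enqueue auth, edge, gate → queue [auth, edge, gate]
Visit auth; enqueue broker, index, ingest, relay → queue [edge, gate, broker, index, ingest, relay]
Visit edge; enqueue back → queue [gate, broker, index, ingest, relay, back]
Visit gate; enqueue bridge, shard, store → queue [broker, index, ingest, relay, back, bridge, shard, store]
Visit broker → queue [index, ingest, relay, back, bridge, shard, store]
Visit index; enqueue front → queue [ingest, relay, back, bridge, shard, store, front]
Visit ingest → queue [relay, back, bridge, shard, store, front]
Visit relay → queue [back, bridge, shard, store, front]
Visit back → queue [bridge, shard, store, front]
Visit bridge → queue [shard, store, front]
Visit shard → queue [store, front]
Visit store → queue [front]
Visit front → queue []

ledger auth edge gate broker index ingest relay back bridge shard store front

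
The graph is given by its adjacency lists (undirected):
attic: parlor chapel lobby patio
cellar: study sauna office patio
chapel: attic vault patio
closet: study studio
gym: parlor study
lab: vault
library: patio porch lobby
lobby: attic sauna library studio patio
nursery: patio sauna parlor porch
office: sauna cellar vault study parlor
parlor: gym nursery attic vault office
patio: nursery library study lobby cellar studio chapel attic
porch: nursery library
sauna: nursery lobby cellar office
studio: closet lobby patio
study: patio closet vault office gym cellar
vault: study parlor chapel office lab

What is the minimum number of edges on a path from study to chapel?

2

Level 0: study
Level 1: cellar, closet, gym, office, patio, vault
Level 2: attic, chapel, lab, library, lobby, nursery, parlor, sauna, studio
Level 3: porch
chapel first appears at level 2.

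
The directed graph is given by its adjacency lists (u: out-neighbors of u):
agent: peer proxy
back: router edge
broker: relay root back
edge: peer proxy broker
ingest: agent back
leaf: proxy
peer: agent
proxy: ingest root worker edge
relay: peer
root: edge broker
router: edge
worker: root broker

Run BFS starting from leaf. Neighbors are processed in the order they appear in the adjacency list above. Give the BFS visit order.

leaf → proxy → ingest → root → worker → edge → agent → back → broker → peer → router → relay

Visit leaf; enqueue proxy → queue [proxy]
Visit proxy; enqueue ingest, root, worker, edge → queue [ingest, root, worker, edge]
Visit ingest; enqueue agent, back → queue [root, worker, edge, agent, back]
Visit root; enqueue broker → queue [worker, edge, agent, back, broker]
Visit worker → queue [edge, agent, back, broker]
Visit edge; enqueue peer → queue [agent, back, broker, peer]
Visit agent → queue [back, broker, peer]
Visit back; enqueue router → queue [broker, peer, router]
Visit broker; enqueue relay → queue [peer, router, relay]
Visit peer → queue [router, relay]
Visit router → queue [relay]
Visit relay → queue []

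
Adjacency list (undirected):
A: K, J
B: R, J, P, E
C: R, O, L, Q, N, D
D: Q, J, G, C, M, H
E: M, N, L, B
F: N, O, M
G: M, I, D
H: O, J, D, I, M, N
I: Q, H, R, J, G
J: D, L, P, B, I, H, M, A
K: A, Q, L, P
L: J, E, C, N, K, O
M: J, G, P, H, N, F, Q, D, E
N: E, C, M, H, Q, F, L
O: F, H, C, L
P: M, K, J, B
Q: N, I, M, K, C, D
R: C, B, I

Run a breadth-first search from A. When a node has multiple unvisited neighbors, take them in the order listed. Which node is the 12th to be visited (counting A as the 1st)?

N

Visit A; enqueue K, J → queue [K, J]
Visit K; enqueue Q, L, P → queue [J, Q, L, P]
Visit J; enqueue D, B, I, H, M → queue [Q, L, P, D, B, I, H, M]
Visit Q; enqueue N, C → queue [L, P, D, B, I, H, M, N, C]
Visit L; enqueue E, O → queue [P, D, B, I, H, M, N, C, E, O]
Visit P → queue [D, B, I, H, M, N, C, E, O]
Visit D; enqueue G → queue [B, I, H, M, N, C, E, O, G]
Visit B; enqueue R → queue [I, H, M, N, C, E, O, G, R]
Visit I → queue [H, M, N, C, E, O, G, R]
Visit H → queue [M, N, C, E, O, G, R]
Visit M; enqueue F → queue [N, C, E, O, G, R, F]
Visit N → queue [C, E, O, G, R, F]
Visit C → queue [E, O, G, R, F]
Visit E → queue [O, G, R, F]
Visit O → queue [G, R, F]
Visit G → queue [R, F]
Visit R → queue [F]
Visit F → queue []

Visit order: A, K, J, Q, L, P, D, B, I, H, M, N, C, E, O, G, R, F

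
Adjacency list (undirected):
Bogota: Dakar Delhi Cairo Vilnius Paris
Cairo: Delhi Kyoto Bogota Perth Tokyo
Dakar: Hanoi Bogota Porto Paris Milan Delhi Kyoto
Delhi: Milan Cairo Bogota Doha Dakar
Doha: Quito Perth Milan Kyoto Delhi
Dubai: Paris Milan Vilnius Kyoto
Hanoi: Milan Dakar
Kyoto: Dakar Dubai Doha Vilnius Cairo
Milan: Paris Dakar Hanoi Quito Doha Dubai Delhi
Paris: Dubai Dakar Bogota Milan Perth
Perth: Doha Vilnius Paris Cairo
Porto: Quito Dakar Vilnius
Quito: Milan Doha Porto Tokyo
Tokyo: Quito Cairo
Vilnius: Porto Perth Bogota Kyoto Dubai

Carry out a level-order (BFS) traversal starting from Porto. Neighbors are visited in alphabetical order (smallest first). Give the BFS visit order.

Visit Porto; enqueue Dakar, Quito, Vilnius → queue [Dakar, Quito, Vilnius]
Visit Dakar; enqueue Bogota, Delhi, Hanoi, Kyoto, Milan, Paris → queue [Quito, Vilnius, Bogota, Delhi, Hanoi, Kyoto, Milan, Paris]
Visit Quito; enqueue Doha, Tokyo → queue [Vilnius, Bogota, Delhi, Hanoi, Kyoto, Milan, Paris, Doha, Tokyo]
Visit Vilnius; enqueue Dubai, Perth → queue [Bogota, Delhi, Hanoi, Kyoto, Milan, Paris, Doha, Tokyo, Dubai, Perth]
Visit Bogota; enqueue Cairo → queue [Delhi, Hanoi, Kyoto, Milan, Paris, Doha, Tokyo, Dubai, Perth, Cairo]
Visit Delhi → queue [Hanoi, Kyoto, Milan, Paris, Doha, Tokyo, Dubai, Perth, Cairo]
Visit Hanoi → queue [Kyoto, Milan, Paris, Doha, Tokyo, Dubai, Perth, Cairo]
Visit Kyoto → queue [Milan, Paris, Doha, Tokyo, Dubai, Perth, Cairo]
Visit Milan → queue [Paris, Doha, Tokyo, Dubai, Perth, Cairo]
Visit Paris → queue [Doha, Tokyo, Dubai, Perth, Cairo]
Visit Doha → queue [Tokyo, Dubai, Perth, Cairo]
Visit Tokyo → queue [Dubai, Perth, Cairo]
Visit Dubai → queue [Perth, Cairo]
Visit Perth → queue [Cairo]
Visit Cairo → queue []

Porto, Dakar, Quito, Vilnius, Bogota, Delhi, Hanoi, Kyoto, Milan, Paris, Doha, Tokyo, Dubai, Perth, Cairo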